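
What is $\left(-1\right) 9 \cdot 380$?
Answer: $-3420$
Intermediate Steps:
$\left(-1\right) 9 \cdot 380 = \left(-9\right) 380 = -3420$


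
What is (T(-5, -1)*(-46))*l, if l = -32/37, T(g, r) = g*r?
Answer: 7360/37 ≈ 198.92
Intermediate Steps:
l = -32/37 (l = -32*1/37 = -32/37 ≈ -0.86486)
(T(-5, -1)*(-46))*l = (-5*(-1)*(-46))*(-32/37) = (5*(-46))*(-32/37) = -230*(-32/37) = 7360/37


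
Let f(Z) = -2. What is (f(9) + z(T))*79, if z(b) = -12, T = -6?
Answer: -1106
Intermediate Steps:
(f(9) + z(T))*79 = (-2 - 12)*79 = -14*79 = -1106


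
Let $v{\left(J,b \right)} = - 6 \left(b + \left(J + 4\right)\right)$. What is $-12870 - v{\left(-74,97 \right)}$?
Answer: $-12708$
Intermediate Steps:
$v{\left(J,b \right)} = -24 - 6 J - 6 b$ ($v{\left(J,b \right)} = - 6 \left(b + \left(4 + J\right)\right) = - 6 \left(4 + J + b\right) = -24 - 6 J - 6 b$)
$-12870 - v{\left(-74,97 \right)} = -12870 - \left(-24 - -444 - 582\right) = -12870 - \left(-24 + 444 - 582\right) = -12870 - -162 = -12870 + 162 = -12708$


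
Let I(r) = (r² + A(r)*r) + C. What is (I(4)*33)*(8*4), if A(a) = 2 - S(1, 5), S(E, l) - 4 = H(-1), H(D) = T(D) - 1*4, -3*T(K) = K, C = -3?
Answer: 20768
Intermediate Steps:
T(K) = -K/3
H(D) = -4 - D/3 (H(D) = -D/3 - 1*4 = -D/3 - 4 = -4 - D/3)
S(E, l) = ⅓ (S(E, l) = 4 + (-4 - ⅓*(-1)) = 4 + (-4 + ⅓) = 4 - 11/3 = ⅓)
A(a) = 5/3 (A(a) = 2 - 1*⅓ = 2 - ⅓ = 5/3)
I(r) = -3 + r² + 5*r/3 (I(r) = (r² + 5*r/3) - 3 = -3 + r² + 5*r/3)
(I(4)*33)*(8*4) = ((-3 + 4² + (5/3)*4)*33)*(8*4) = ((-3 + 16 + 20/3)*33)*32 = ((59/3)*33)*32 = 649*32 = 20768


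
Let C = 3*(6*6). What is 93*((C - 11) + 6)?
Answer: 9579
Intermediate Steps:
C = 108 (C = 3*36 = 108)
93*((C - 11) + 6) = 93*((108 - 11) + 6) = 93*(97 + 6) = 93*103 = 9579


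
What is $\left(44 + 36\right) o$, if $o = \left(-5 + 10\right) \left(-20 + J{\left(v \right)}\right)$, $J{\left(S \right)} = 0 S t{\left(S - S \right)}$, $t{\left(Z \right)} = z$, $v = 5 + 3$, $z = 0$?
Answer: $-8000$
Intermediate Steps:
$v = 8$
$t{\left(Z \right)} = 0$
$J{\left(S \right)} = 0$ ($J{\left(S \right)} = 0 S 0 = 0 \cdot 0 = 0$)
$o = -100$ ($o = \left(-5 + 10\right) \left(-20 + 0\right) = 5 \left(-20\right) = -100$)
$\left(44 + 36\right) o = \left(44 + 36\right) \left(-100\right) = 80 \left(-100\right) = -8000$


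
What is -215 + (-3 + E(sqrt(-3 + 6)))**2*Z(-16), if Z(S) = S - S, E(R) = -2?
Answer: -215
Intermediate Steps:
Z(S) = 0
-215 + (-3 + E(sqrt(-3 + 6)))**2*Z(-16) = -215 + (-3 - 2)**2*0 = -215 + (-5)**2*0 = -215 + 25*0 = -215 + 0 = -215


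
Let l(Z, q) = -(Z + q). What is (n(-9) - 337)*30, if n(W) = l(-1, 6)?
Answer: -10260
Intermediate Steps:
l(Z, q) = -Z - q
n(W) = -5 (n(W) = -1*(-1) - 1*6 = 1 - 6 = -5)
(n(-9) - 337)*30 = (-5 - 337)*30 = -342*30 = -10260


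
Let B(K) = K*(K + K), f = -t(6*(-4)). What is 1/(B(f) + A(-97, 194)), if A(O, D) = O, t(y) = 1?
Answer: -1/95 ≈ -0.010526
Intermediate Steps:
f = -1 (f = -1*1 = -1)
B(K) = 2*K² (B(K) = K*(2*K) = 2*K²)
1/(B(f) + A(-97, 194)) = 1/(2*(-1)² - 97) = 1/(2*1 - 97) = 1/(2 - 97) = 1/(-95) = -1/95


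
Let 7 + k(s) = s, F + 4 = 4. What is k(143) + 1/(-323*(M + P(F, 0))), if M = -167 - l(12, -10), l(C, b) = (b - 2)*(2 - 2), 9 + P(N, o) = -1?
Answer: 7775257/57171 ≈ 136.00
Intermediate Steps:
F = 0 (F = -4 + 4 = 0)
P(N, o) = -10 (P(N, o) = -9 - 1 = -10)
k(s) = -7 + s
l(C, b) = 0 (l(C, b) = (-2 + b)*0 = 0)
M = -167 (M = -167 - 1*0 = -167 + 0 = -167)
k(143) + 1/(-323*(M + P(F, 0))) = (-7 + 143) + 1/(-323*(-167 - 10)) = 136 + 1/(-323*(-177)) = 136 + 1/57171 = 7775257/57171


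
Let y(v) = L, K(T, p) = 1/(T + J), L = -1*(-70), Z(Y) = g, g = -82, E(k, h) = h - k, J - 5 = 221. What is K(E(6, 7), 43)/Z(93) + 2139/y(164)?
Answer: 9953819/325745 ≈ 30.557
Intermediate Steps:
J = 226 (J = 5 + 221 = 226)
Z(Y) = -82
L = 70
K(T, p) = 1/(226 + T) (K(T, p) = 1/(T + 226) = 1/(226 + T))
y(v) = 70
K(E(6, 7), 43)/Z(93) + 2139/y(164) = 1/((226 + (7 - 1*6))*(-82)) + 2139/70 = -1/82/(226 + (7 - 6)) + 2139*(1/70) = -1/82/(226 + 1) + 2139/70 = -1/82/227 + 2139/70 = (1/227)*(-1/82) + 2139/70 = -1/18614 + 2139/70 = 9953819/325745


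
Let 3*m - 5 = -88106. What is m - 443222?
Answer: -472589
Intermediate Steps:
m = -29367 (m = 5/3 + (⅓)*(-88106) = 5/3 - 88106/3 = -29367)
m - 443222 = -29367 - 443222 = -472589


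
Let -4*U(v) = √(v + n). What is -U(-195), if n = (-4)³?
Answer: I*√259/4 ≈ 4.0234*I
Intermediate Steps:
n = -64
U(v) = -√(-64 + v)/4 (U(v) = -√(v - 64)/4 = -√(-64 + v)/4)
-U(-195) = -(-1)*√(-64 - 195)/4 = -(-1)*√(-259)/4 = -(-1)*I*√259/4 = I*√259/4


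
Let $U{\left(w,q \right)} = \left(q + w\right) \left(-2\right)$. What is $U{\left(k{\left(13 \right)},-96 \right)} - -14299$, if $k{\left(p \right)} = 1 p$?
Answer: $14465$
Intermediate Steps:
$k{\left(p \right)} = p$
$U{\left(w,q \right)} = - 2 q - 2 w$
$U{\left(k{\left(13 \right)},-96 \right)} - -14299 = \left(\left(-2\right) \left(-96\right) - 26\right) - -14299 = \left(192 - 26\right) + 14299 = 166 + 14299 = 14465$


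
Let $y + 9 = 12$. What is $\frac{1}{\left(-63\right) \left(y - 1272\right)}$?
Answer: $\frac{1}{79947} \approx 1.2508 \cdot 10^{-5}$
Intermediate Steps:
$y = 3$ ($y = -9 + 12 = 3$)
$\frac{1}{\left(-63\right) \left(y - 1272\right)} = \frac{1}{\left(-63\right) \left(3 - 1272\right)} = \frac{1}{\left(-63\right) \left(-1269\right)} = \frac{1}{79947}$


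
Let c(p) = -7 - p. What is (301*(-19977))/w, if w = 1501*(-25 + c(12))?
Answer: 6013077/66044 ≈ 91.047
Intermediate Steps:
w = -66044 (w = 1501*(-25 + (-7 - 1*12)) = 1501*(-25 + (-7 - 12)) = 1501*(-25 - 19) = 1501*(-44) = -66044)
(301*(-19977))/w = (301*(-19977))/(-66044) = -6013077*(-1/66044) = 6013077/66044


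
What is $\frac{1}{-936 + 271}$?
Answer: $- \frac{1}{665} \approx -0.0015038$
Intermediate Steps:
$\frac{1}{-936 + 271} = \frac{1}{-665} = - \frac{1}{665}$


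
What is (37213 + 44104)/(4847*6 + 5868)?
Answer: 349/150 ≈ 2.3267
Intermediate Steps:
(37213 + 44104)/(4847*6 + 5868) = 81317/(29082 + 5868) = 81317/34950 = 81317*(1/34950) = 349/150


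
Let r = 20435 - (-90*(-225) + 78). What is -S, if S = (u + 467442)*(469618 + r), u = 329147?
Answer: -374177768025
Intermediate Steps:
r = 107 (r = 20435 - (20250 + 78) = 20435 - 1*20328 = 20435 - 20328 = 107)
S = 374177768025 (S = (329147 + 467442)*(469618 + 107) = 796589*469725 = 374177768025)
-S = -1*374177768025 = -374177768025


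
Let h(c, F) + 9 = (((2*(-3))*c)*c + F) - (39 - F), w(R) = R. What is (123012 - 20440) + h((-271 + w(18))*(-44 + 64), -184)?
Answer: -153519444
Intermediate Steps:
h(c, F) = -48 - 6*c² + 2*F (h(c, F) = -9 + ((((2*(-3))*c)*c + F) - (39 - F)) = -9 + (((-6*c)*c + F) + (-39 + F)) = -9 + ((-6*c² + F) + (-39 + F)) = -9 + ((F - 6*c²) + (-39 + F)) = -9 + (-39 - 6*c² + 2*F) = -48 - 6*c² + 2*F)
(123012 - 20440) + h((-271 + w(18))*(-44 + 64), -184) = (123012 - 20440) + (-48 - 6*(-271 + 18)²*(-44 + 64)² + 2*(-184)) = 102572 + (-48 - 6*(-253*20)² - 368) = 102572 + (-48 - 6*(-5060)² - 368) = 102572 + (-48 - 6*25603600 - 368) = 102572 + (-48 - 153621600 - 368) = 102572 - 153622016 = -153519444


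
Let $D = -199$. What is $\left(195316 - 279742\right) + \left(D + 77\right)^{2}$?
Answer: $-69542$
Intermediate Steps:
$\left(195316 - 279742\right) + \left(D + 77\right)^{2} = \left(195316 - 279742\right) + \left(-199 + 77\right)^{2} = -84426 + \left(-122\right)^{2} = -84426 + 14884 = -69542$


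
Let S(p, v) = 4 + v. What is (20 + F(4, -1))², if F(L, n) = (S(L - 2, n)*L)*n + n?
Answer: 49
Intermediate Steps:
F(L, n) = n + L*n*(4 + n) (F(L, n) = ((4 + n)*L)*n + n = (L*(4 + n))*n + n = L*n*(4 + n) + n = n + L*n*(4 + n))
(20 + F(4, -1))² = (20 - (1 + 4*(4 - 1)))² = (20 - (1 + 4*3))² = (20 - (1 + 12))² = (20 - 1*13)² = (20 - 13)² = 7² = 49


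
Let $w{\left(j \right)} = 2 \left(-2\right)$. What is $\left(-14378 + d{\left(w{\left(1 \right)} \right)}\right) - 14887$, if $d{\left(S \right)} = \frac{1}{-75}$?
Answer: $- \frac{2194876}{75} \approx -29265.0$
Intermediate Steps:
$w{\left(j \right)} = -4$
$d{\left(S \right)} = - \frac{1}{75}$
$\left(-14378 + d{\left(w{\left(1 \right)} \right)}\right) - 14887 = \left(-14378 - \frac{1}{75}\right) - 14887 = - \frac{1078351}{75} - 14887 = - \frac{2194876}{75}$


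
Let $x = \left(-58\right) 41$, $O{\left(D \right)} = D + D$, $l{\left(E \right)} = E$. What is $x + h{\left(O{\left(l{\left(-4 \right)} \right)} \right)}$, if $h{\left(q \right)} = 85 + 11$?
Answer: $-2282$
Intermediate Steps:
$O{\left(D \right)} = 2 D$
$h{\left(q \right)} = 96$
$x = -2378$
$x + h{\left(O{\left(l{\left(-4 \right)} \right)} \right)} = -2378 + 96 = -2282$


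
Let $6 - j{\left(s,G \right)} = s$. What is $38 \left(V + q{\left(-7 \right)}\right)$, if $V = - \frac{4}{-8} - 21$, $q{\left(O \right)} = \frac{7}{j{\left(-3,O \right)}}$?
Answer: $- \frac{6745}{9} \approx -749.44$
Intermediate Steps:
$j{\left(s,G \right)} = 6 - s$
$q{\left(O \right)} = \frac{7}{9}$ ($q{\left(O \right)} = \frac{7}{6 - -3} = \frac{7}{6 + 3} = \frac{7}{9}$)
$V = - \frac{41}{2}$ ($V = \left(-4\right) \left(- \frac{1}{8}\right) - 21 = \frac{1}{2} - 21 = - \frac{41}{2} \approx -20.5$)
$38 \left(V + q{\left(-7 \right)}\right) = 38 \left(- \frac{41}{2} + \frac{7}{9}\right) = 38 \left(- \frac{355}{18}\right) = - \frac{6745}{9}$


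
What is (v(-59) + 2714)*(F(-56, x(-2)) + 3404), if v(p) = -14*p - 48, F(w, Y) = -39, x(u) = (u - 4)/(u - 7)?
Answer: 11750580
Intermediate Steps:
x(u) = (-4 + u)/(-7 + u)
v(p) = -48 - 14*p
(v(-59) + 2714)*(F(-56, x(-2)) + 3404) = ((-48 - 14*(-59)) + 2714)*(-39 + 3404) = ((-48 + 826) + 2714)*3365 = (778 + 2714)*3365 = 3492*3365 = 11750580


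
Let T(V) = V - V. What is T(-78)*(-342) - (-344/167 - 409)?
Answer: 68647/167 ≈ 411.06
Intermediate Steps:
T(V) = 0
T(-78)*(-342) - (-344/167 - 409) = 0*(-342) - (-344/167 - 409) = 0 - ((1/167)*(-344) - 409) = 0 - (-344/167 - 409) = 0 - 1*(-68647/167) = 0 + 68647/167 = 68647/167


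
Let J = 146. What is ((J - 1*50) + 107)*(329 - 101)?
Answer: 46284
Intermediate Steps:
((J - 1*50) + 107)*(329 - 101) = ((146 - 1*50) + 107)*(329 - 101) = ((146 - 50) + 107)*228 = (96 + 107)*228 = 203*228 = 46284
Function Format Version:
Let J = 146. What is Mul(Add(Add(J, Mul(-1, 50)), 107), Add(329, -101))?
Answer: 46284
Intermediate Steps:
Mul(Add(Add(J, Mul(-1, 50)), 107), Add(329, -101)) = Mul(Add(Add(146, Mul(-1, 50)), 107), Add(329, -101)) = Mul(Add(Add(146, -50), 107), 228) = Mul(Add(96, 107), 228) = Mul(203, 228) = 46284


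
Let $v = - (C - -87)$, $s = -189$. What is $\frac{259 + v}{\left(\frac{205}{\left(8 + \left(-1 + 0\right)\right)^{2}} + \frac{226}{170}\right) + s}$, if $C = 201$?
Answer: $\frac{120785}{764223} \approx 0.15805$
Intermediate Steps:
$v = -288$ ($v = - (201 - -87) = - (201 + 87) = \left(-1\right) 288 = -288$)
$\frac{259 + v}{\left(\frac{205}{\left(8 + \left(-1 + 0\right)\right)^{2}} + \frac{226}{170}\right) + s} = \frac{259 - 288}{\left(\frac{205}{\left(8 + \left(-1 + 0\right)\right)^{2}} + \frac{226}{170}\right) - 189} = - \frac{29}{\left(\frac{205}{\left(8 - 1\right)^{2}} + 226 \cdot \frac{1}{170}\right) - 189} = - \frac{29}{\left(\frac{205}{7^{2}} + \frac{113}{85}\right) - 189} = - \frac{29}{\left(\frac{205}{49} + \frac{113}{85}\right) - 189} = - \frac{29}{\frac{22962}{4165} - 189} = - \frac{29}{- \frac{764223}{4165}} = \left(-29\right) \left(- \frac{4165}{764223}\right) = \frac{120785}{764223}$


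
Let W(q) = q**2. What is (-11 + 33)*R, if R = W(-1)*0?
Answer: 0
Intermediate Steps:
R = 0 (R = (-1)**2*0 = 1*0 = 0)
(-11 + 33)*R = (-11 + 33)*0 = 22*0 = 0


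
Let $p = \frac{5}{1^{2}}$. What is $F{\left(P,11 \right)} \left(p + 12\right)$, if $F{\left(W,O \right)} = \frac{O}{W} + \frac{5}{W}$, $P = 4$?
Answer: $68$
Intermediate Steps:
$F{\left(W,O \right)} = \frac{5}{W} + \frac{O}{W}$
$p = 5$ ($p = \frac{5}{1} = 5 \cdot 1 = 5$)
$F{\left(P,11 \right)} \left(p + 12\right) = \frac{5 + 11}{4} \left(5 + 12\right) = \frac{1}{4} \cdot 16 \cdot 17 = 4 \cdot 17 = 68$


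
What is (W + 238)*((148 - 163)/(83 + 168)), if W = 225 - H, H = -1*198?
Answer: -9915/251 ≈ -39.502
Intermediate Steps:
H = -198
W = 423 (W = 225 - 1*(-198) = 225 + 198 = 423)
(W + 238)*((148 - 163)/(83 + 168)) = (423 + 238)*((148 - 163)/(83 + 168)) = 661*(-15/251) = -9915/251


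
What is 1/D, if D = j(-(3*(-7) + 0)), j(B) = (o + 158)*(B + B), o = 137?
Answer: 1/12390 ≈ 8.0710e-5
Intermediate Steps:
j(B) = 590*B (j(B) = (137 + 158)*(B + B) = 295*(2*B) = 590*B)
D = 12390 (D = 590*(-(3*(-7) + 0)) = 590*(-(-21 + 0)) = 590*(-1*(-21)) = 590*21 = 12390)
1/D = 1/12390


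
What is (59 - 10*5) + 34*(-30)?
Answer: -1011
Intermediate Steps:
(59 - 10*5) + 34*(-30) = (59 - 50) - 1020 = 9 - 1020 = -1011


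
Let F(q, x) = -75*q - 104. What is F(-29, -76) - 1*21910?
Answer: -19839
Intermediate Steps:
F(q, x) = -104 - 75*q
F(-29, -76) - 1*21910 = (-104 - 75*(-29)) - 1*21910 = (-104 + 2175) - 21910 = 2071 - 21910 = -19839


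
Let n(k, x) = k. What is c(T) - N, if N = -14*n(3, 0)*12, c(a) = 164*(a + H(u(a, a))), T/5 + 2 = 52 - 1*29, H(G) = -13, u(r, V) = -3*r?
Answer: 15592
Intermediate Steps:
T = 105 (T = -10 + 5*(52 - 1*29) = -10 + 5*(52 - 29) = -10 + 5*23 = -10 + 115 = 105)
c(a) = -2132 + 164*a (c(a) = 164*(a - 13) = 164*(-13 + a) = -2132 + 164*a)
N = -504 (N = -14*3*12 = -42*12 = -504)
c(T) - N = (-2132 + 164*105) - 1*(-504) = (-2132 + 17220) + 504 = 15088 + 504 = 15592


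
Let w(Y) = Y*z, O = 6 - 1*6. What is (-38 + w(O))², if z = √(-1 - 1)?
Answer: 1444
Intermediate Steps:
O = 0 (O = 6 - 6 = 0)
z = I*√2 (z = √(-2) = I*√2 ≈ 1.4142*I)
w(Y) = I*Y*√2 (w(Y) = Y*(I*√2) = I*Y*√2)
(-38 + w(O))² = (-38 + I*0*√2)² = (-38 + 0)² = (-38)² = 1444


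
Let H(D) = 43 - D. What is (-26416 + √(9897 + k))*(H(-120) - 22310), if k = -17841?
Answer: 585035152 - 44294*I*√1986 ≈ 5.8503e+8 - 1.9739e+6*I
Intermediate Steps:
(-26416 + √(9897 + k))*(H(-120) - 22310) = (-26416 + √(9897 - 17841))*((43 - 1*(-120)) - 22310) = (-26416 + √(-7944))*((43 + 120) - 22310) = (-26416 + 2*I*√1986)*(163 - 22310) = (-26416 + 2*I*√1986)*(-22147) = 585035152 - 44294*I*√1986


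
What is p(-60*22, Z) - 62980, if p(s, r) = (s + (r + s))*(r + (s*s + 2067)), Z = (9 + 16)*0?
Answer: -4605455860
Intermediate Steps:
Z = 0 (Z = 25*0 = 0)
p(s, r) = (r + 2*s)*(2067 + r + s²) (p(s, r) = (r + 2*s)*(r + (s² + 2067)) = (r + 2*s)*(r + (2067 + s²)) = (r + 2*s)*(2067 + r + s²))
p(-60*22, Z) - 62980 = (0² + 2*(-60*22)³ + 2067*0 + 4134*(-60*22) + 0*(-60*22)² + 2*0*(-60*22)) - 62980 = (0 + 2*(-1320)³ + 0 + 4134*(-1320) + 0*(-1320)² + 2*0*(-1320)) - 62980 = (0 + 2*(-2299968000) + 0 - 5456880 + 0*1742400 + 0) - 62980 = (0 - 4599936000 + 0 - 5456880 + 0 + 0) - 62980 = -4605392880 - 62980 = -4605455860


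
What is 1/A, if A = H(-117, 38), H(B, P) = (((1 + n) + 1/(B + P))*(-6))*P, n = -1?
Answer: 79/228 ≈ 0.34649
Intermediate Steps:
H(B, P) = -6*P/(B + P) (H(B, P) = (((1 - 1) + 1/(B + P))*(-6))*P = ((0 + 1/(B + P))*(-6))*P = (-6/(B + P))*P = -6*P/(B + P))
A = 228/79 (A = -6*38/(-117 + 38) = -6*38/(-79) = -6*38*(-1/79) = 228/79 ≈ 2.8861)
1/A = 1/(228/79) = 79/228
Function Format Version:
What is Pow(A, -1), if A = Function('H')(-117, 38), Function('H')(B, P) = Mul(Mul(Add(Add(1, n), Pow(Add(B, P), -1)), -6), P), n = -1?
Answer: Rational(79, 228) ≈ 0.34649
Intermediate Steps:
Function('H')(B, P) = Mul(-6, P, Pow(Add(B, P), -1)) (Function('H')(B, P) = Mul(Mul(Add(Add(1, -1), Pow(Add(B, P), -1)), -6), P) = Mul(Mul(Add(0, Pow(Add(B, P), -1)), -6), P) = Mul(Mul(Pow(Add(B, P), -1), -6), P) = Mul(Mul(-6, Pow(Add(B, P), -1)), P) = Mul(-6, P, Pow(Add(B, P), -1)))
A = Rational(228, 79) (A = Mul(-6, 38, Pow(Add(-117, 38), -1)) = Mul(-6, 38, Pow(-79, -1)) = Mul(-6, 38, Rational(-1, 79)) = Rational(228, 79) ≈ 2.8861)
Pow(A, -1) = Pow(Rational(228, 79), -1) = Rational(79, 228)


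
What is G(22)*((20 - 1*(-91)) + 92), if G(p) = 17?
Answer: 3451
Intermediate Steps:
G(22)*((20 - 1*(-91)) + 92) = 17*((20 - 1*(-91)) + 92) = 17*((20 + 91) + 92) = 17*(111 + 92) = 17*203 = 3451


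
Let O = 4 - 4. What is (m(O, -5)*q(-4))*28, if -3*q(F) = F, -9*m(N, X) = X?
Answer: 560/27 ≈ 20.741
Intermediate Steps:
O = 0
m(N, X) = -X/9
q(F) = -F/3
(m(O, -5)*q(-4))*28 = ((-⅑*(-5))*(-⅓*(-4)))*28 = ((5/9)*(4/3))*28 = (20/27)*28 = 560/27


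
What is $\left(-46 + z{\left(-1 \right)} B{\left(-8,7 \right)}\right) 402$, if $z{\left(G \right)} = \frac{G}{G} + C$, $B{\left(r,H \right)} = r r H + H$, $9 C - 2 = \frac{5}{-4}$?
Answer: $\frac{359321}{2} \approx 1.7966 \cdot 10^{5}$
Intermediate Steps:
$C = \frac{1}{12}$ ($C = \frac{2}{9} + \frac{5 \frac{1}{-4}}{9} = \frac{2}{9} + \frac{5 \left(- \frac{1}{4}\right)}{9} = \frac{2}{9} + \frac{1}{9} \left(- \frac{5}{4}\right) = \frac{2}{9} - \frac{5}{36} = \frac{1}{12} \approx 0.083333$)
$B{\left(r,H \right)} = H + H r^{2}$ ($B{\left(r,H \right)} = r^{2} H + H = H r^{2} + H = H + H r^{2}$)
$z{\left(G \right)} = \frac{13}{12}$ ($z{\left(G \right)} = \frac{G}{G} + \frac{1}{12} = 1 + \frac{1}{12} = \frac{13}{12}$)
$\left(-46 + z{\left(-1 \right)} B{\left(-8,7 \right)}\right) 402 = \left(-46 + \frac{13 \cdot 7 \left(1 + \left(-8\right)^{2}\right)}{12}\right) 402 = \left(-46 + \frac{13 \cdot 7 \left(1 + 64\right)}{12}\right) 402 = \left(-46 + \frac{13 \cdot 7 \cdot 65}{12}\right) 402 = \left(-46 + \frac{13}{12} \cdot 455\right) 402 = \left(-46 + \frac{5915}{12}\right) 402 = \frac{5363}{12} \cdot 402 = \frac{359321}{2}$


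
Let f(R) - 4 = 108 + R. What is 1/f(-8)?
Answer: 1/104 ≈ 0.0096154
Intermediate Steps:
f(R) = 112 + R (f(R) = 4 + (108 + R) = 112 + R)
1/f(-8) = 1/(112 - 8) = 1/104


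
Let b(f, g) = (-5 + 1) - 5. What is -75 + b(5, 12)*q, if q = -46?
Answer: 339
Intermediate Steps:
b(f, g) = -9 (b(f, g) = -4 - 5 = -9)
-75 + b(5, 12)*q = -75 - 9*(-46) = -75 + 414 = 339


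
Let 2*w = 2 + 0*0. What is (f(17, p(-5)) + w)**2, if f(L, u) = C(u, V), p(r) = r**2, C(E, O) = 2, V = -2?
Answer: 9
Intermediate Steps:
w = 1 (w = (2 + 0*0)/2 = (2 + 0)/2 = (1/2)*2 = 1)
f(L, u) = 2
(f(17, p(-5)) + w)**2 = (2 + 1)**2 = 3**2 = 9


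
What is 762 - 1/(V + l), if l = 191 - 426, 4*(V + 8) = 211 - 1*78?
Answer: 639322/839 ≈ 762.00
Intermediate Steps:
V = 101/4 (V = -8 + (211 - 1*78)/4 = -8 + (211 - 78)/4 = -8 + (¼)*133 = -8 + 133/4 = 101/4 ≈ 25.250)
l = -235
762 - 1/(V + l) = 762 - 1/(101/4 - 235) = 762 - 1/(-839/4) = 762 - 1*(-4/839) = 762 + 4/839 = 639322/839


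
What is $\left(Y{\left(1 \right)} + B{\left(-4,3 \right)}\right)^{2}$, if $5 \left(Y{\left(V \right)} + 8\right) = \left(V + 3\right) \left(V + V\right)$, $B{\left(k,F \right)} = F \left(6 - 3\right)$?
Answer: $\frac{169}{25} \approx 6.76$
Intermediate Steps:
$B{\left(k,F \right)} = 3 F$ ($B{\left(k,F \right)} = F 3 = 3 F$)
$Y{\left(V \right)} = -8 + \frac{2 V \left(3 + V\right)}{5}$ ($Y{\left(V \right)} = -8 + \frac{\left(V + 3\right) \left(V + V\right)}{5} = -8 + \frac{\left(3 + V\right) 2 V}{5} = -8 + \frac{2 V \left(3 + V\right)}{5}$)
$\left(Y{\left(1 \right)} + B{\left(-4,3 \right)}\right)^{2} = \left(\left(-8 + \frac{2 \cdot 1^{2}}{5} + \frac{6}{5} \cdot 1\right) + 3 \cdot 3\right)^{2} = \left(\left(-8 + \frac{2}{5} \cdot 1 + \frac{6}{5}\right) + 9\right)^{2} = \left(\left(-8 + \frac{2}{5} + \frac{6}{5}\right) + 9\right)^{2} = \left(- \frac{32}{5} + 9\right)^{2} = \left(\frac{13}{5}\right)^{2} = \frac{169}{25}$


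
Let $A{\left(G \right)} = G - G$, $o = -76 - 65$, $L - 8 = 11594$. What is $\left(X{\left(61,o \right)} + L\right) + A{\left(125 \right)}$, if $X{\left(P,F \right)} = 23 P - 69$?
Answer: $12936$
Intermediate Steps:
$L = 11602$ ($L = 8 + 11594 = 11602$)
$o = -141$
$X{\left(P,F \right)} = -69 + 23 P$
$A{\left(G \right)} = 0$
$\left(X{\left(61,o \right)} + L\right) + A{\left(125 \right)} = \left(\left(-69 + 23 \cdot 61\right) + 11602\right) + 0 = \left(\left(-69 + 1403\right) + 11602\right) + 0 = \left(1334 + 11602\right) + 0 = 12936 + 0 = 12936$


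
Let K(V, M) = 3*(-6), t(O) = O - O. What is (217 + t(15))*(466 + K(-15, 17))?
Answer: 97216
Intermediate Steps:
t(O) = 0
K(V, M) = -18
(217 + t(15))*(466 + K(-15, 17)) = (217 + 0)*(466 - 18) = 217*448 = 97216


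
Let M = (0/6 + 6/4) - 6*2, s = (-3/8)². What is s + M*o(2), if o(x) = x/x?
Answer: -663/64 ≈ -10.359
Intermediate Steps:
o(x) = 1
s = 9/64 (s = (-3*⅛)² = (-3/8)² = 9/64 ≈ 0.14063)
M = -21/2 (M = (0*(⅙) + 6*(¼)) - 12 = (0 + 3/2) - 12 = 3/2 - 12 = -21/2 ≈ -10.500)
s + M*o(2) = 9/64 - 21/2*1 = 9/64 - 21/2 = -663/64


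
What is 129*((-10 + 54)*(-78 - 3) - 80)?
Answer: -470076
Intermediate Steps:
129*((-10 + 54)*(-78 - 3) - 80) = 129*(44*(-81) - 80) = 129*(-3564 - 80) = 129*(-3644) = -470076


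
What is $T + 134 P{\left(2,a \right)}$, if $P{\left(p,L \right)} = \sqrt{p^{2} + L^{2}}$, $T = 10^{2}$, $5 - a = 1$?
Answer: $100 + 268 \sqrt{5} \approx 699.27$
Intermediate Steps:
$a = 4$ ($a = 5 - 1 = 4$)
$T = 100$
$P{\left(p,L \right)} = \sqrt{L^{2} + p^{2}}$
$T + 134 P{\left(2,a \right)} = 100 + 134 \sqrt{4^{2} + 2^{2}} = 100 + 134 \sqrt{16 + 4} = 100 + 134 \sqrt{20} = 100 + 134 \cdot 2 \sqrt{5} = 100 + 268 \sqrt{5}$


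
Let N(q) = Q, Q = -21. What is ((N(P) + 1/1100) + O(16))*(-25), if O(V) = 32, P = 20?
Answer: -12101/44 ≈ -275.02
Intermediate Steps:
N(q) = -21
((N(P) + 1/1100) + O(16))*(-25) = ((-21 + 1/1100) + 32)*(-25) = (-23099/1100 + 32)*(-25) = (12101/1100)*(-25) = -12101/44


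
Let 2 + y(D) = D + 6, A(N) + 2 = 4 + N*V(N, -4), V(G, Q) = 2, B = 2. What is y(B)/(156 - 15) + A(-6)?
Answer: -468/47 ≈ -9.9574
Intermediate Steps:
A(N) = 2 + 2*N (A(N) = -2 + (4 + N*2) = -2 + (4 + 2*N) = 2 + 2*N)
y(D) = 4 + D (y(D) = -2 + (D + 6) = -2 + (6 + D) = 4 + D)
y(B)/(156 - 15) + A(-6) = (4 + 2)/(156 - 15) + (2 + 2*(-6)) = 6/141 + (2 - 12) = (1/141)*6 - 10 = 2/47 - 10 = -468/47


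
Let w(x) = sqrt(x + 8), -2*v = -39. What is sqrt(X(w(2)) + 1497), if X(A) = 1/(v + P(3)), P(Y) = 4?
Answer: sqrt(3306967)/47 ≈ 38.692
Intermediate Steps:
v = 39/2 (v = -1/2*(-39) = 39/2 ≈ 19.500)
w(x) = sqrt(8 + x)
X(A) = 2/47 (X(A) = 1/(39/2 + 4) = 1/(47/2) = 2/47)
sqrt(X(w(2)) + 1497) = sqrt(2/47 + 1497) = sqrt(70361/47) = sqrt(3306967)/47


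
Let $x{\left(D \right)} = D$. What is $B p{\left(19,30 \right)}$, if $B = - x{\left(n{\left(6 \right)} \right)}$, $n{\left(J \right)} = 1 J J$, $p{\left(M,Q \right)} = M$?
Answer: $-684$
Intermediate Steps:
$n{\left(J \right)} = J^{2}$ ($n{\left(J \right)} = J J = J^{2}$)
$B = -36$ ($B = - 6^{2} = \left(-1\right) 36 = -36$)
$B p{\left(19,30 \right)} = \left(-36\right) 19 = -684$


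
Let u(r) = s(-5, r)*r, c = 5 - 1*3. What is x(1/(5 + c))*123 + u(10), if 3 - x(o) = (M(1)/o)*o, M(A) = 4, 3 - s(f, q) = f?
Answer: -43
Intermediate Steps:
s(f, q) = 3 - f
c = 2 (c = 5 - 3 = 2)
u(r) = 8*r (u(r) = (3 - 1*(-5))*r = (3 + 5)*r = 8*r)
x(o) = -1 (x(o) = 3 - 4/o*o = 3 - 1*4 = 3 - 4 = -1)
x(1/(5 + c))*123 + u(10) = -1*123 + 8*10 = -123 + 80 = -43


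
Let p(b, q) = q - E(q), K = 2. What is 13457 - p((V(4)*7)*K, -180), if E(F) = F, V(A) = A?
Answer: 13457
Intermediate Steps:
p(b, q) = 0 (p(b, q) = q - q = 0)
13457 - p((V(4)*7)*K, -180) = 13457 - 1*0 = 13457 + 0 = 13457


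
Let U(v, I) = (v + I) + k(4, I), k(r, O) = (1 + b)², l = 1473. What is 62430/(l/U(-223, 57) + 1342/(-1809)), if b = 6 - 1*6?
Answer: -6211472850/962029 ≈ -6456.6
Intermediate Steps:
b = 0 (b = 6 - 6 = 0)
k(r, O) = 1 (k(r, O) = (1 + 0)² = 1² = 1)
U(v, I) = 1 + I + v (U(v, I) = (v + I) + 1 = (I + v) + 1 = 1 + I + v)
62430/(l/U(-223, 57) + 1342/(-1809)) = 62430/(1473/(1 + 57 - 223) + 1342/(-1809)) = 62430/(1473/(-165) + 1342*(-1/1809)) = 62430/(1473*(-1/165) - 1342/1809) = 62430/(-491/55 - 1342/1809) = 62430/(-962029/99495) = 62430*(-99495/962029) = -6211472850/962029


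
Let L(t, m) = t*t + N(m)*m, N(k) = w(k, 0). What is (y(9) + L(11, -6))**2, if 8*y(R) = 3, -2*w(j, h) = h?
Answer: 942841/64 ≈ 14732.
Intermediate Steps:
w(j, h) = -h/2
N(k) = 0 (N(k) = -1/2*0 = 0)
y(R) = 3/8 (y(R) = (1/8)*3 = 3/8)
L(t, m) = t**2 (L(t, m) = t*t + 0*m = t**2 + 0 = t**2)
(y(9) + L(11, -6))**2 = (3/8 + 11**2)**2 = (3/8 + 121)**2 = (971/8)**2 = 942841/64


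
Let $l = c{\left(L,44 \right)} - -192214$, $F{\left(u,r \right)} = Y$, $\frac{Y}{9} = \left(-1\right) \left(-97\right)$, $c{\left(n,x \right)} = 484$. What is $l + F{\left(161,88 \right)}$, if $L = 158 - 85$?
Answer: $193571$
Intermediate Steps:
$L = 73$
$Y = 873$ ($Y = 9 \left(\left(-1\right) \left(-97\right)\right) = 9 \cdot 97 = 873$)
$F{\left(u,r \right)} = 873$
$l = 192698$ ($l = 484 - -192214 = 484 + 192214 = 192698$)
$l + F{\left(161,88 \right)} = 192698 + 873 = 193571$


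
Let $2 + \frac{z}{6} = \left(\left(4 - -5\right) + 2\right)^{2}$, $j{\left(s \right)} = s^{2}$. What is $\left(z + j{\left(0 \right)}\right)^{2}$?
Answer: $509796$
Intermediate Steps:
$z = 714$ ($z = -12 + 6 \left(\left(4 - -5\right) + 2\right)^{2} = -12 + 6 \left(\left(4 + 5\right) + 2\right)^{2} = -12 + 6 \left(9 + 2\right)^{2} = -12 + 6 \cdot 11^{2} = -12 + 6 \cdot 121 = -12 + 726 = 714$)
$\left(z + j{\left(0 \right)}\right)^{2} = \left(714 + 0^{2}\right)^{2} = \left(714 + 0\right)^{2} = 714^{2} = 509796$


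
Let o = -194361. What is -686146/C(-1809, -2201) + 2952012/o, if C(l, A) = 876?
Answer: -22657664203/28376706 ≈ -798.46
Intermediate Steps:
-686146/C(-1809, -2201) + 2952012/o = -686146/876 + 2952012/(-194361) = -686146*1/876 + 2952012*(-1/194361) = -343073/438 - 984004/64787 = -22657664203/28376706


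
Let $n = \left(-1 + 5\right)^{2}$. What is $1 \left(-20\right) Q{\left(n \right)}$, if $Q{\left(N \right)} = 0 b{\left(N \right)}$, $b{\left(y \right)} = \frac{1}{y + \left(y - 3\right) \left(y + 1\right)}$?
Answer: $0$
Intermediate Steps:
$n = 16$ ($n = 4^{2} = 16$)
$b{\left(y \right)} = \frac{1}{y + \left(1 + y\right) \left(-3 + y\right)}$ ($b{\left(y \right)} = \frac{1}{y + \left(-3 + y\right) \left(1 + y\right)} = \frac{1}{y + \left(1 + y\right) \left(-3 + y\right)}$)
$Q{\left(N \right)} = 0$ ($Q{\left(N \right)} = \frac{0}{-3 + N^{2} - N} = 0$)
$1 \left(-20\right) Q{\left(n \right)} = 1 \left(-20\right) 0 = \left(-20\right) 0 = 0$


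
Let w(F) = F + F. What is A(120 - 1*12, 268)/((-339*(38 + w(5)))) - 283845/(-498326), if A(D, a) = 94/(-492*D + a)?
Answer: 61045711137941/107173489801824 ≈ 0.56960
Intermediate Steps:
w(F) = 2*F
A(D, a) = 94/(a - 492*D)
A(120 - 1*12, 268)/((-339*(38 + w(5)))) - 283845/(-498326) = (94/(268 - 492*(120 - 1*12)))/((-339*(38 + 2*5))) - 283845/(-498326) = (94/(268 - 492*(120 - 12)))/((-339*(38 + 10))) - 283845*(-1/498326) = (94/(268 - 492*108))/((-339*48)) + 283845/498326 = (94/(268 - 53136))/(-16272) + 283845/498326 = (94/(-52868))*(-1/16272) + 283845/498326 = (94*(-1/52868))*(-1/16272) + 283845/498326 = -47/26434*(-1/16272) + 283845/498326 = 47/430134048 + 283845/498326 = 61045711137941/107173489801824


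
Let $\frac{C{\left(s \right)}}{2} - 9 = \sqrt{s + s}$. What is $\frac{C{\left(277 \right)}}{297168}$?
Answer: $\frac{3}{49528} + \frac{\sqrt{554}}{148584} \approx 0.00021898$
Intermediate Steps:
$C{\left(s \right)} = 18 + 2 \sqrt{2} \sqrt{s}$ ($C{\left(s \right)} = 18 + 2 \sqrt{s + s} = 18 + 2 \sqrt{2 s} = 18 + 2 \sqrt{2} \sqrt{s}$)
$\frac{C{\left(277 \right)}}{297168} = \frac{18 + 2 \sqrt{2} \sqrt{277}}{297168} = \left(18 + 2 \sqrt{554}\right) \frac{1}{297168} = \frac{3}{49528} + \frac{\sqrt{554}}{148584}$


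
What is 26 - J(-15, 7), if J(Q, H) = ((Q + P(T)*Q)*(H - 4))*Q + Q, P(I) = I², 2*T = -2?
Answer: -1309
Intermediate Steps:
T = -1 (T = (½)*(-2) = -1)
J(Q, H) = Q + 2*Q²*(-4 + H) (J(Q, H) = ((Q + (-1)²*Q)*(H - 4))*Q + Q = ((Q + 1*Q)*(-4 + H))*Q + Q = ((Q + Q)*(-4 + H))*Q + Q = ((2*Q)*(-4 + H))*Q + Q = (2*Q*(-4 + H))*Q + Q = 2*Q²*(-4 + H) + Q = Q + 2*Q²*(-4 + H))
26 - J(-15, 7) = 26 - (-15)*(1 - 8*(-15) + 2*7*(-15)) = 26 - (-15)*(1 + 120 - 210) = 26 - (-15)*(-89) = 26 - 1*1335 = 26 - 1335 = -1309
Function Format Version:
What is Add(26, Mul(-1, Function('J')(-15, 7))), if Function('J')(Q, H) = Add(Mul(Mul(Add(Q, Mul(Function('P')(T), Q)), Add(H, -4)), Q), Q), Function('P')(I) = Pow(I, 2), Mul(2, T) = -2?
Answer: -1309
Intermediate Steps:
T = -1 (T = Mul(Rational(1, 2), -2) = -1)
Function('J')(Q, H) = Add(Q, Mul(2, Pow(Q, 2), Add(-4, H))) (Function('J')(Q, H) = Add(Mul(Mul(Add(Q, Mul(Pow(-1, 2), Q)), Add(H, -4)), Q), Q) = Add(Mul(Mul(Add(Q, Mul(1, Q)), Add(-4, H)), Q), Q) = Add(Mul(Mul(Add(Q, Q), Add(-4, H)), Q), Q) = Add(Mul(Mul(Mul(2, Q), Add(-4, H)), Q), Q) = Add(Mul(Mul(2, Q, Add(-4, H)), Q), Q) = Add(Mul(2, Pow(Q, 2), Add(-4, H)), Q) = Add(Q, Mul(2, Pow(Q, 2), Add(-4, H))))
Add(26, Mul(-1, Function('J')(-15, 7))) = Add(26, Mul(-1, Mul(-15, Add(1, Mul(-8, -15), Mul(2, 7, -15))))) = Add(26, Mul(-1, Mul(-15, Add(1, 120, -210)))) = Add(26, Mul(-1, Mul(-15, -89))) = Add(26, Mul(-1, 1335)) = Add(26, -1335) = -1309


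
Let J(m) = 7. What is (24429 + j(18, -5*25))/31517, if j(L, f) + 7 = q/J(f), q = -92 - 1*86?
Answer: 170776/220619 ≈ 0.77408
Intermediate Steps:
q = -178 (q = -92 - 86 = -178)
j(L, f) = -227/7 (j(L, f) = -7 - 178/7 = -227/7)
(24429 + j(18, -5*25))/31517 = (24429 - 227/7)/31517 = (170776/7)*(1/31517) = 170776/220619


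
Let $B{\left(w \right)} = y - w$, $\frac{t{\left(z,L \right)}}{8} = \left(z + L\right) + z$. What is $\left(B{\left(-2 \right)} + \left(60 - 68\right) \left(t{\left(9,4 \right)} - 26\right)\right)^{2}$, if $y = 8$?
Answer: $1416100$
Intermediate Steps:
$t{\left(z,L \right)} = 8 L + 16 z$ ($t{\left(z,L \right)} = 8 \left(\left(z + L\right) + z\right) = 8 \left(\left(L + z\right) + z\right) = 8 \left(L + 2 z\right) = 8 L + 16 z$)
$B{\left(w \right)} = 8 - w$
$\left(B{\left(-2 \right)} + \left(60 - 68\right) \left(t{\left(9,4 \right)} - 26\right)\right)^{2} = \left(\left(8 - -2\right) + \left(60 - 68\right) \left(\left(8 \cdot 4 + 16 \cdot 9\right) - 26\right)\right)^{2} = \left(\left(8 + 2\right) - 8 \left(\left(32 + 144\right) - 26\right)\right)^{2} = \left(10 - 8 \left(176 - 26\right)\right)^{2} = \left(10 - 1200\right)^{2} = \left(-1190\right)^{2} = 1416100$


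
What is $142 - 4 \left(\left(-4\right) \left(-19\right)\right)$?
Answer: $-162$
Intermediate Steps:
$142 - 4 \left(\left(-4\right) \left(-19\right)\right) = 142 - 304 = -162$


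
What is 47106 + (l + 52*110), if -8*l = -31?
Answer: 422639/8 ≈ 52830.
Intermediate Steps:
l = 31/8 (l = -1/8*(-31) = 31/8 ≈ 3.8750)
47106 + (l + 52*110) = 47106 + (31/8 + 52*110) = 47106 + (31/8 + 5720) = 47106 + 45791/8 = 422639/8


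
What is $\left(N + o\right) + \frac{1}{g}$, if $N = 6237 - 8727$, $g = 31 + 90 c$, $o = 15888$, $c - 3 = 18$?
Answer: $\frac{25737559}{1921} \approx 13398.0$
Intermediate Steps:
$c = 21$ ($c = 3 + 18 = 21$)
$g = 1921$ ($g = 31 + 90 \cdot 21 = 31 + 1890 = 1921$)
$N = -2490$
$\left(N + o\right) + \frac{1}{g} = \left(-2490 + 15888\right) + \frac{1}{1921} = 13398 + \frac{1}{1921} = \frac{25737559}{1921}$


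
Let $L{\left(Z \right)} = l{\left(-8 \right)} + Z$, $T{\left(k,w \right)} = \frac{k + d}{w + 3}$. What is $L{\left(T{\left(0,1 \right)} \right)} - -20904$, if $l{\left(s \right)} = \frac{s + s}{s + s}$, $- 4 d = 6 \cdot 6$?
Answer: $\frac{83611}{4} \approx 20903.0$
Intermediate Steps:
$d = -9$ ($d = - \frac{6 \cdot 6}{4} = \left(- \frac{1}{4}\right) 36 = -9$)
$T{\left(k,w \right)} = \frac{-9 + k}{3 + w}$ ($T{\left(k,w \right)} = \frac{k - 9}{w + 3} = \frac{-9 + k}{3 + w}$)
$l{\left(s \right)} = 1$ ($l{\left(s \right)} = \frac{2 s}{2 s} = 2 s \frac{1}{2 s} = 1$)
$L{\left(Z \right)} = 1 + Z$
$L{\left(T{\left(0,1 \right)} \right)} - -20904 = \left(1 + \frac{-9 + 0}{3 + 1}\right) - -20904 = \left(1 + \frac{1}{4} \left(-9\right)\right) + 20904 = \left(1 - \frac{9}{4}\right) + 20904 = - \frac{5}{4} + 20904 = \frac{83611}{4}$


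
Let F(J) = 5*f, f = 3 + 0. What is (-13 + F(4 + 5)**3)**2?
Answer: 11303044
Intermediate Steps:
f = 3
F(J) = 15 (F(J) = 5*3 = 15)
(-13 + F(4 + 5)**3)**2 = (-13 + 15**3)**2 = (-13 + 3375)**2 = 3362**2 = 11303044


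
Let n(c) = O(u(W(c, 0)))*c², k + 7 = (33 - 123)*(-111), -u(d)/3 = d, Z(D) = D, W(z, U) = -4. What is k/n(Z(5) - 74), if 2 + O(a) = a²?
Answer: 9983/676062 ≈ 0.014766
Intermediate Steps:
u(d) = -3*d
O(a) = -2 + a²
k = 9983 (k = -7 + (33 - 123)*(-111) = -7 - 90*(-111) = -7 + 9990 = 9983)
n(c) = 142*c² (n(c) = (-2 + (-3*(-4))²)*c² = (-2 + 12²)*c² = (-2 + 144)*c² = 142*c²)
k/n(Z(5) - 74) = 9983/((142*(5 - 74)²)) = 9983/((142*(-69)²)) = 9983/((142*4761)) = 9983/676062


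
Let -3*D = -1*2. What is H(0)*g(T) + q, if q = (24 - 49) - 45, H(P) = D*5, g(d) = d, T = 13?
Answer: -80/3 ≈ -26.667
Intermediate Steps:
D = ⅔ (D = -(-1)*2/3 = -⅓*(-2) = ⅔ ≈ 0.66667)
H(P) = 10/3 (H(P) = (⅔)*5 = 10/3)
q = -70 (q = -25 - 45 = -70)
H(0)*g(T) + q = (10/3)*13 - 70 = 130/3 - 70 = -80/3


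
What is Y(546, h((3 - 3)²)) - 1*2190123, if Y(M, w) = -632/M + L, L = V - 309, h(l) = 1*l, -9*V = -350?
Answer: -1793932906/819 ≈ -2.1904e+6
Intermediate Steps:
V = 350/9 (V = -⅑*(-350) = 350/9 ≈ 38.889)
h(l) = l
L = -2431/9 (L = 350/9 - 309 = -2431/9 ≈ -270.11)
Y(M, w) = -2431/9 - 632/M (Y(M, w) = -632/M - 2431/9 = -2431/9 - 632/M)
Y(546, h((3 - 3)²)) - 1*2190123 = (-2431/9 - 632/546) - 1*2190123 = (-2431/9 - 632*1/546) - 2190123 = (-2431/9 - 316/273) - 2190123 = -222169/819 - 2190123 = -1793932906/819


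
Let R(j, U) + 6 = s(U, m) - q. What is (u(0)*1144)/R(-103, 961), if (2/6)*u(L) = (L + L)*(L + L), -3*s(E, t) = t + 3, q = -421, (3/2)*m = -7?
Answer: 0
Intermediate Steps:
m = -14/3 (m = (2/3)*(-7) = -14/3 ≈ -4.6667)
s(E, t) = -1 - t/3 (s(E, t) = -(t + 3)/3 = -(3 + t)/3 = -1 - t/3)
u(L) = 12*L**2 (u(L) = 3*((L + L)*(L + L)) = 3*((2*L)*(2*L)) = 3*(4*L**2) = 12*L**2)
R(j, U) = 3740/9 (R(j, U) = -6 + ((-1 - 1/3*(-14/3)) - 1*(-421)) = -6 + ((-1 + 14/9) + 421) = -6 + (5/9 + 421) = -6 + 3794/9 = 3740/9)
(u(0)*1144)/R(-103, 961) = ((12*0**2)*1144)/(3740/9) = ((12*0)*1144)*(9/3740) = (0*1144)*(9/3740) = 0*(9/3740) = 0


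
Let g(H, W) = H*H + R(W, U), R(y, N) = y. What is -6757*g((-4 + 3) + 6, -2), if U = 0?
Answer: -155411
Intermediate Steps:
g(H, W) = W + H**2 (g(H, W) = H*H + W = H**2 + W = W + H**2)
-6757*g((-4 + 3) + 6, -2) = -6757*(-2 + ((-4 + 3) + 6)**2) = -6757*(-2 + (-1 + 6)**2) = -6757*(-2 + 5**2) = -6757*(-2 + 25) = -6757*23 = -155411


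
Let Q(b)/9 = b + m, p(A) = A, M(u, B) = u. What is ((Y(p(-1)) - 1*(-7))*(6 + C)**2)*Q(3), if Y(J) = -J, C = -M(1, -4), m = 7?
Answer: 18000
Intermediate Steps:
C = -1 (C = -1*1 = -1)
Q(b) = 63 + 9*b (Q(b) = 9*(b + 7) = 9*(7 + b) = 63 + 9*b)
((Y(p(-1)) - 1*(-7))*(6 + C)**2)*Q(3) = ((-1*(-1) - 1*(-7))*(6 - 1)**2)*(63 + 9*3) = ((1 + 7)*5**2)*(63 + 27) = (8*25)*90 = 200*90 = 18000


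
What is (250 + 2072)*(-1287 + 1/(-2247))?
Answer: -2238322860/749 ≈ -2.9884e+6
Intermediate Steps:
(250 + 2072)*(-1287 + 1/(-2247)) = 2322*(-1287 - 1/2247) = 2322*(-2891890/2247) = -2238322860/749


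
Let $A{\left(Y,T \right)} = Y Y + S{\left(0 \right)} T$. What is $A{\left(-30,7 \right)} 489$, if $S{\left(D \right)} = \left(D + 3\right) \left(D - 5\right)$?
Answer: $388755$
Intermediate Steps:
$S{\left(D \right)} = \left(-5 + D\right) \left(3 + D\right)$ ($S{\left(D \right)} = \left(3 + D\right) \left(-5 + D\right) = \left(-5 + D\right) \left(3 + D\right)$)
$A{\left(Y,T \right)} = Y^{2} - 15 T$ ($A{\left(Y,T \right)} = Y Y + \left(-15 + 0^{2} - 0\right) T = Y^{2} + \left(-15 + 0 + 0\right) T = Y^{2} - 15 T$)
$A{\left(-30,7 \right)} 489 = \left(\left(-30\right)^{2} - 105\right) 489 = \left(900 - 105\right) 489 = 795 \cdot 489 = 388755$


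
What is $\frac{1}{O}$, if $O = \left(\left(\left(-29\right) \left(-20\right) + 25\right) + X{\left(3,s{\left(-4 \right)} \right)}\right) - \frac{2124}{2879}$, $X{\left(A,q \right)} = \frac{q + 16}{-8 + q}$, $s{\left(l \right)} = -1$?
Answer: $\frac{8637}{5204618} \approx 0.0016595$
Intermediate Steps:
$X{\left(A,q \right)} = \frac{16 + q}{-8 + q}$
$O = \frac{5204618}{8637}$ ($O = \left(\left(\left(-29\right) \left(-20\right) + 25\right) + \frac{16 - 1}{-8 - 1}\right) - \frac{2124}{2879} = \left(\left(580 + 25\right) + \frac{1}{-9} \cdot 15\right) - \frac{2124}{2879} = \left(605 - \frac{5}{3}\right) - \frac{2124}{2879} = \frac{1810}{3} - \frac{2124}{2879} = \frac{5204618}{8637} \approx 602.6$)
$\frac{1}{O} = \frac{1}{\frac{5204618}{8637}} = \frac{8637}{5204618}$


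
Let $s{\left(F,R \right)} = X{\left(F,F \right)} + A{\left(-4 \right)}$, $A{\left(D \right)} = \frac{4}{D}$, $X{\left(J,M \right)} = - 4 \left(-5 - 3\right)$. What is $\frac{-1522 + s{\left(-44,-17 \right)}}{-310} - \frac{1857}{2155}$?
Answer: $\frac{527487}{133610} \approx 3.948$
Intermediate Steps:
$X{\left(J,M \right)} = 32$ ($X{\left(J,M \right)} = \left(-4\right) \left(-8\right) = 32$)
$s{\left(F,R \right)} = 31$ ($s{\left(F,R \right)} = 32 + \frac{4}{-4} = 32 + 4 \left(- \frac{1}{4}\right) = 32 - 1 = 31$)
$\frac{-1522 + s{\left(-44,-17 \right)}}{-310} - \frac{1857}{2155} = \frac{-1522 + 31}{-310} - \frac{1857}{2155} = \left(-1491\right) \left(- \frac{1}{310}\right) - \frac{1857}{2155} = \frac{1491}{310} - \frac{1857}{2155} = \frac{527487}{133610}$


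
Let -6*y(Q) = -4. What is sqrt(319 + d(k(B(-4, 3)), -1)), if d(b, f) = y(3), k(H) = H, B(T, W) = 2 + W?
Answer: sqrt(2877)/3 ≈ 17.879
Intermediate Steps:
y(Q) = 2/3 (y(Q) = -1/6*(-4) = 2/3)
d(b, f) = 2/3
sqrt(319 + d(k(B(-4, 3)), -1)) = sqrt(319 + 2/3) = sqrt(959/3) = sqrt(2877)/3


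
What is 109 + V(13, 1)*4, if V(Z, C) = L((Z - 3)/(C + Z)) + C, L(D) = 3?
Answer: 125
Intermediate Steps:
V(Z, C) = 3 + C
109 + V(13, 1)*4 = 109 + (3 + 1)*4 = 109 + 4*4 = 109 + 16 = 125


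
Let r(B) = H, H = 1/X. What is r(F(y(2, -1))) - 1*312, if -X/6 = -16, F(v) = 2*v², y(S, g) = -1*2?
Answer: -29951/96 ≈ -311.99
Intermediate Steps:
y(S, g) = -2
X = 96 (X = -6*(-16) = 96)
H = 1/96 ≈ 0.010417
r(B) = 1/96
r(F(y(2, -1))) - 1*312 = 1/96 - 1*312 = 1/96 - 312 = -29951/96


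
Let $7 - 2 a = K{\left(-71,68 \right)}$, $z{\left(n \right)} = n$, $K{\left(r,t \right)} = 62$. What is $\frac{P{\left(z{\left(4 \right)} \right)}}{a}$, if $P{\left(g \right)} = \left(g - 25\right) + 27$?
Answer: $- \frac{12}{55} \approx -0.21818$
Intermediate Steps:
$P{\left(g \right)} = 2 + g$ ($P{\left(g \right)} = \left(-25 + g\right) + 27 = 2 + g$)
$a = - \frac{55}{2}$ ($a = \frac{7}{2} - 31 = - \frac{55}{2} \approx -27.5$)
$\frac{P{\left(z{\left(4 \right)} \right)}}{a} = \frac{2 + 4}{- \frac{55}{2}} = 6 \left(- \frac{2}{55}\right) = - \frac{12}{55}$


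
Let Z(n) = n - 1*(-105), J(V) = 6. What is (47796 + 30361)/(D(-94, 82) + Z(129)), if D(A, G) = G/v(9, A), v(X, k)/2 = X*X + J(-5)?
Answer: 6799659/20399 ≈ 333.33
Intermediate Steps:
v(X, k) = 12 + 2*X² (v(X, k) = 2*(X*X + 6) = 2*(X² + 6) = 2*(6 + X²) = 12 + 2*X²)
D(A, G) = G/174 (D(A, G) = G/(12 + 2*9²) = G/(12 + 2*81) = G/(12 + 162) = G/174)
Z(n) = 105 + n (Z(n) = n + 105 = 105 + n)
(47796 + 30361)/(D(-94, 82) + Z(129)) = (47796 + 30361)/((1/174)*82 + (105 + 129)) = 78157/(41/87 + 234) = 78157/(20399/87) = 78157*(87/20399) = 6799659/20399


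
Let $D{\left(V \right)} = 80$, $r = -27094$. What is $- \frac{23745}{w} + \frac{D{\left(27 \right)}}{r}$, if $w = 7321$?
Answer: $- \frac{321966355}{99177587} \approx -3.2464$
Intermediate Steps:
$- \frac{23745}{w} + \frac{D{\left(27 \right)}}{r} = - \frac{23745}{7321} + \frac{80}{-27094} = \left(-23745\right) \frac{1}{7321} + 80 \left(- \frac{1}{27094}\right) = - \frac{23745}{7321} - \frac{40}{13547} = - \frac{321966355}{99177587}$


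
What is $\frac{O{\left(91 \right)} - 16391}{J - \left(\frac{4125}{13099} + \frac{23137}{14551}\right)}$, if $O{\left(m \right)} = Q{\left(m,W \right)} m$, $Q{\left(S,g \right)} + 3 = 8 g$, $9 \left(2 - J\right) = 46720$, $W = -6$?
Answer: $\frac{819976467798}{202382608985} \approx 4.0516$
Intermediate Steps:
$J = - \frac{46702}{9}$ ($J = 2 - \frac{46720}{9} = - \frac{46702}{9} \approx -5189.1$)
$Q{\left(S,g \right)} = -3 + 8 g$
$O{\left(m \right)} = - 51 m$ ($O{\left(m \right)} = \left(-3 + 8 \left(-6\right)\right) m = \left(-3 - 48\right) m = - 51 m$)
$\frac{O{\left(91 \right)} - 16391}{J - \left(\frac{4125}{13099} + \frac{23137}{14551}\right)} = \frac{\left(-51\right) 91 - 16391}{- \frac{46702}{9} - \left(\frac{4125}{13099} + \frac{23137}{14551}\right)} = \frac{-4641 - 16391}{- \frac{46702}{9} - \frac{363094438}{190603549}} = - \frac{21032}{- \frac{46702}{9} - \frac{363094438}{190603549}} = - \frac{21032}{- \frac{8904834795340}{1715431941}} = \left(-21032\right) \left(- \frac{1715431941}{8904834795340}\right) = \frac{819976467798}{202382608985}$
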